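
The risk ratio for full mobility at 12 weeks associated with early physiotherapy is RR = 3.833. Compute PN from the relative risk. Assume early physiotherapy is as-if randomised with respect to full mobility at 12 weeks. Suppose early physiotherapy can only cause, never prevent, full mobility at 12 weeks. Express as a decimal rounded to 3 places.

Under exogeneity and monotonicity, PN = (RR − 1) / RR = 1 − 1/RR.
PN = (3.833 − 1) / 3.833 = 2.833 / 3.833 ≈ 0.7391

PN ≈ 0.739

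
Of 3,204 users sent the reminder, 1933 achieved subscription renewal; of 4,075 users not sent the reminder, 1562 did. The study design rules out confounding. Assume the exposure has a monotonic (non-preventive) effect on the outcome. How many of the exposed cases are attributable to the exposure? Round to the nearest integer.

about 705 cases

p₁ = P(outcome | exposed) = 1933/3204 = 0.60331
p₀ = P(outcome | unexposed) = 1562/4075 = 0.38331
PN = (p₁ − p₀)/p₁ = (0.60331 − 0.38331) / 0.60331 ≈ 0.36465.
Attributable cases ≈ PN × (exposed cases) = 0.36465 × 1933 ≈ 704.87.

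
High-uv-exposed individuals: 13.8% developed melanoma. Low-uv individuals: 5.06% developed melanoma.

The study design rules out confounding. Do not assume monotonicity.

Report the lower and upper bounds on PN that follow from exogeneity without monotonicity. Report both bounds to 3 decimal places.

0.633 ≤ PN ≤ 1.000

p₁ = 0.138, p₀ = 0.0506.
Under exogeneity alone the bounds on PN are max{0,(p₁−p₀)/p₁} ≤ PN ≤ min{1,(1−p₀)/p₁}.
  lower = (p₁ − p₀)/p₁ = 0.0874 / 0.138 ≈ 0.6333
  upper = min{1, (1 − p₀)/p₁} = 0.9494 / 0.138 ≈ 6.8797 → capped at 1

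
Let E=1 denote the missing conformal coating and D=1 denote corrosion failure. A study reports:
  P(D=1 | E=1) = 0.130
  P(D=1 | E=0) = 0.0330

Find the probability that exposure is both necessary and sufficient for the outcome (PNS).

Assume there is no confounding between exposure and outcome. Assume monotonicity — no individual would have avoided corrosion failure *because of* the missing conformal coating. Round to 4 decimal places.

Let p₁ = 0.13, p₀ = 0.033.
Under exogeneity and monotonicity, PNS = p₁ − p₀.
PNS = 0.13 − 0.033 = 0.097

PNS ≈ 0.0970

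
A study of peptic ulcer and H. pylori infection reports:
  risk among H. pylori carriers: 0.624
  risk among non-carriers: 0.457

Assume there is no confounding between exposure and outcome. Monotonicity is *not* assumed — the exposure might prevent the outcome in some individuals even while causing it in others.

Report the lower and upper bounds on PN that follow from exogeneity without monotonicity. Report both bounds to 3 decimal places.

Let p₁ = 0.624, p₀ = 0.457.
Under exogeneity alone the bounds on PN are max{0,(p₁−p₀)/p₁} ≤ PN ≤ min{1,(1−p₀)/p₁}.
  lower = (p₁ − p₀)/p₁ = 0.167 / 0.624 ≈ 0.2676
  upper = min{1, (1 − p₀)/p₁} = 0.543 / 0.624 ≈ 0.8702

0.268 ≤ PN ≤ 0.870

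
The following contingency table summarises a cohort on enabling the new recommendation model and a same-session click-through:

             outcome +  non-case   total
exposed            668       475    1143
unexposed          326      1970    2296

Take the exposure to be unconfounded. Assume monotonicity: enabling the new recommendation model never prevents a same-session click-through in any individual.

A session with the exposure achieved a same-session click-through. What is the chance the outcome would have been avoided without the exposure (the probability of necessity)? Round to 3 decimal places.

PN ≈ 0.757

p₁ = P(outcome | exposed) = 668/1143 = 0.58443
p₀ = P(outcome | unexposed) = 326/2296 = 0.14199
Under exogeneity and monotonicity, PN = (p₁ − p₀)/p₁.
PN = (0.58443 − 0.14199) / 0.58443 ≈ 0.7571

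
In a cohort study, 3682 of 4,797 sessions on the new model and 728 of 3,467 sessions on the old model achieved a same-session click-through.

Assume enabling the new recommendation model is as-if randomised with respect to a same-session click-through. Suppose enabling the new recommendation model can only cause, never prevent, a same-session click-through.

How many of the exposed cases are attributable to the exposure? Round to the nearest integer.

p₁ = P(outcome | exposed) = 3682/4797 = 0.76756
p₀ = P(outcome | unexposed) = 728/3467 = 0.20998
PN = (p₁ − p₀)/p₁ = (0.76756 − 0.20998) / 0.76756 ≈ 0.72643.
Attributable cases ≈ PN × (exposed cases) = 0.72643 × 3682 ≈ 2674.73.

about 2675 cases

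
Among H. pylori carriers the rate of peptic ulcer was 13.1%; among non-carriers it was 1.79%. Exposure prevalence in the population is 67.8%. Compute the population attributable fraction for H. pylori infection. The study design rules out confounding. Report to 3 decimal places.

p₁ = 0.131, p₀ = 0.0179.
Overall risk P(Y=1) = π·p₁ + (1−π)·p₀ = 0.678×0.131 + 0.322×0.0179 = 0.094582.
Under exogeneity, PAF = [P(Y=1) − p₀] / P(Y=1).
PAF = (0.094582 − 0.0179) / 0.094582 ≈ 0.8107

PAF ≈ 0.811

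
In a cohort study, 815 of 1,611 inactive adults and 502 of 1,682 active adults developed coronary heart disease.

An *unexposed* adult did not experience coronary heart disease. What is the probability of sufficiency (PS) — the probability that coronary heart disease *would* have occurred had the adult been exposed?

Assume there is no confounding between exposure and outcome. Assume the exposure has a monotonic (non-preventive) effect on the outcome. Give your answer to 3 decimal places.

PS ≈ 0.296

p₁ = P(outcome | exposed) = 815/1611 = 0.5059
p₀ = P(outcome | unexposed) = 502/1682 = 0.29845
Under exogeneity and monotonicity, PS = (p₁ − p₀) / (1 − p₀).
PS = (0.5059 − 0.29845) / (1 − 0.29845) = 0.20744 / 0.70155 ≈ 0.2957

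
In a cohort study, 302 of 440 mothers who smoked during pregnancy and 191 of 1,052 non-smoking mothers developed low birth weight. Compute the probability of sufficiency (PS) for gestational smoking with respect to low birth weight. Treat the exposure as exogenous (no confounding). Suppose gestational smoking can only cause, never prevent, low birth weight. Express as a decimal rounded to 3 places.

p₁ = P(outcome | exposed) = 302/440 = 0.68636
p₀ = P(outcome | unexposed) = 191/1052 = 0.18156
Under exogeneity and monotonicity, PS = (p₁ − p₀) / (1 − p₀).
PS = (0.68636 − 0.18156) / (1 − 0.18156) = 0.5048 / 0.81844 ≈ 0.6168

PS ≈ 0.617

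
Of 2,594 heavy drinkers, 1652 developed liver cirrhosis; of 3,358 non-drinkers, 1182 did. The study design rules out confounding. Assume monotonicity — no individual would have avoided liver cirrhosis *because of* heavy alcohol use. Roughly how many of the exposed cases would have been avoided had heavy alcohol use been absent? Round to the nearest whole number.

p₁ = P(outcome | exposed) = 1652/2594 = 0.63685
p₀ = P(outcome | unexposed) = 1182/3358 = 0.352
PN = (p₁ − p₀)/p₁ = (0.63685 − 0.352) / 0.63685 ≈ 0.44729.
Attributable cases ≈ PN × (exposed cases) = 0.44729 × 1652 ≈ 738.92.

about 739 cases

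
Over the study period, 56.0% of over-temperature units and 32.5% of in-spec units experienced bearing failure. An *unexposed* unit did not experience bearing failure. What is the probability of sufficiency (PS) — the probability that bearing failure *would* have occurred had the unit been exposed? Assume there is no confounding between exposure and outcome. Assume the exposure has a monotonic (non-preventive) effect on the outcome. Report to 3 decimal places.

p₁ = 0.56, p₀ = 0.325.
Under exogeneity and monotonicity, PS = (p₁ − p₀) / (1 − p₀).
PS = (0.56 − 0.325) / (1 − 0.325) = 0.235 / 0.675 ≈ 0.3481

PS ≈ 0.348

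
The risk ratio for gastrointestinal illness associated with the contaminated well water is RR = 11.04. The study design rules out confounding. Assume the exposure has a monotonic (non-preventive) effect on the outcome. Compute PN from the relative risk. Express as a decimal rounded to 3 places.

Under exogeneity and monotonicity, PN = (RR − 1) / RR = 1 − 1/RR.
PN = (11.04 − 1) / 11.04 = 10.04 / 11.04 ≈ 0.9094

PN ≈ 0.909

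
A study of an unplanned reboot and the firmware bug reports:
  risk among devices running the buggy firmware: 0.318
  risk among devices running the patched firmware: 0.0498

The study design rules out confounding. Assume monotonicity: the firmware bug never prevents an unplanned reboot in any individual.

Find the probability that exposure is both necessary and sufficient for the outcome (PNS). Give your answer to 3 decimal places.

Let p₁ = 0.318, p₀ = 0.0498.
Under exogeneity and monotonicity, PNS = p₁ − p₀.
PNS = 0.318 − 0.0498 = 0.2682

PNS ≈ 0.268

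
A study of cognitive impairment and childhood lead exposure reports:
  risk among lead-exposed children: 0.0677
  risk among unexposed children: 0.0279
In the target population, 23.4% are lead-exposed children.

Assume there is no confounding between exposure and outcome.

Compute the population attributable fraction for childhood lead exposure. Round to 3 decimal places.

PAF ≈ 0.250

Let p₁ = 0.0677, p₀ = 0.0279.
Overall risk P(Y=1) = π·p₁ + (1−π)·p₀ = 0.234×0.0677 + 0.766×0.0279 = 0.037213.
Under exogeneity, PAF = [P(Y=1) − p₀] / P(Y=1).
PAF = (0.037213 − 0.0279) / 0.037213 ≈ 0.2503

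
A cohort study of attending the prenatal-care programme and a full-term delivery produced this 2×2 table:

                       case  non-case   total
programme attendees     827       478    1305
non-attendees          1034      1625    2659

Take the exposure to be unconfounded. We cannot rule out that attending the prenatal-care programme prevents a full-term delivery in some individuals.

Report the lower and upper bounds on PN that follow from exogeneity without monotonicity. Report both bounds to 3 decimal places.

p₁ = P(outcome | exposed) = 827/1305 = 0.63372
p₀ = P(outcome | unexposed) = 1034/2659 = 0.38887
Under exogeneity alone the bounds on PN are max{0,(p₁−p₀)/p₁} ≤ PN ≤ min{1,(1−p₀)/p₁}.
  lower = (p₁ − p₀)/p₁ = 0.24485 / 0.63372 ≈ 0.3864
  upper = min{1, (1 − p₀)/p₁} = 0.61113 / 0.63372 ≈ 0.9644

0.386 ≤ PN ≤ 0.964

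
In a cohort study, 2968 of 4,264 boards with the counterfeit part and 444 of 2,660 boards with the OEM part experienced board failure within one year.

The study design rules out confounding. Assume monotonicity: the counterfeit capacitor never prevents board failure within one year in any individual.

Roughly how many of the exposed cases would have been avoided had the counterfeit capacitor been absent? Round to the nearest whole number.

about 2256 cases

p₁ = P(outcome | exposed) = 2968/4264 = 0.69606
p₀ = P(outcome | unexposed) = 444/2660 = 0.16692
PN = (p₁ − p₀)/p₁ = (0.69606 − 0.16692) / 0.69606 ≈ 0.76020.
Attributable cases ≈ PN × (exposed cases) = 0.76020 × 2968 ≈ 2256.26.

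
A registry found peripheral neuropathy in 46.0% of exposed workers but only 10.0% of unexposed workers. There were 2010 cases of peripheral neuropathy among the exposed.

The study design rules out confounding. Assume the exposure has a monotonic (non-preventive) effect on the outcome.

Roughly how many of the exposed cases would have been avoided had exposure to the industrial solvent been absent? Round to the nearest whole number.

p₁ = 0.46, p₀ = 0.1.
PN = (p₁ − p₀)/p₁ = (0.46 − 0.1) / 0.46 ≈ 0.78261.
Attributable cases ≈ PN × (exposed cases) = 0.78261 × 2010 ≈ 1573.04.

about 1573 cases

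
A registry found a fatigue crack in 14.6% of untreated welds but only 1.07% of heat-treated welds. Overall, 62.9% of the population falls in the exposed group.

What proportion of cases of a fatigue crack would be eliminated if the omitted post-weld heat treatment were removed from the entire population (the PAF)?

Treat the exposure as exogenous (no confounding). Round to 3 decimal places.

p₁ = 0.146, p₀ = 0.0107.
Overall risk P(Y=1) = π·p₁ + (1−π)·p₀ = 0.629×0.146 + 0.371×0.0107 = 0.095804.
Under exogeneity, PAF = [P(Y=1) − p₀] / P(Y=1).
PAF = (0.095804 − 0.0107) / 0.095804 ≈ 0.8883

PAF ≈ 0.888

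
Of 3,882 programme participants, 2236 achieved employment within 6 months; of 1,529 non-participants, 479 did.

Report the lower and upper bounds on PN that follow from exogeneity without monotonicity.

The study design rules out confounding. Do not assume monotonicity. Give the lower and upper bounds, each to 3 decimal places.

0.456 ≤ PN ≤ 1.000

p₁ = P(outcome | exposed) = 2236/3882 = 0.57599
p₀ = P(outcome | unexposed) = 479/1529 = 0.31328
Under exogeneity alone the bounds on PN are max{0,(p₁−p₀)/p₁} ≤ PN ≤ min{1,(1−p₀)/p₁}.
  lower = (p₁ − p₀)/p₁ = 0.26272 / 0.57599 ≈ 0.4561
  upper = min{1, (1 − p₀)/p₁} = 0.68672 / 0.57599 ≈ 1.1922 → capped at 1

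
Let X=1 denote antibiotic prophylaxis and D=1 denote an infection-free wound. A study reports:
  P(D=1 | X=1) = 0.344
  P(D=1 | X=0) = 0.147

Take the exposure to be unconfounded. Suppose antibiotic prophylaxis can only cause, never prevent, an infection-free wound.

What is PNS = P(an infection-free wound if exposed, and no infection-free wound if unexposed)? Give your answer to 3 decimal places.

PNS ≈ 0.197

Let p₁ = 0.344, p₀ = 0.147.
Under exogeneity and monotonicity, PNS = p₁ − p₀.
PNS = 0.344 − 0.147 = 0.197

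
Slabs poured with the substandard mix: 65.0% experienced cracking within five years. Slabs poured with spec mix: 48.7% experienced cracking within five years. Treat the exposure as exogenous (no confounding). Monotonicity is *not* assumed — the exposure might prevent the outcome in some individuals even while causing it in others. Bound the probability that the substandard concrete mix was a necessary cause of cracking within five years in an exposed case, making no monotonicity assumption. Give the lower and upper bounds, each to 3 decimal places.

p₁ = 0.65, p₀ = 0.487.
Under exogeneity alone the bounds on PN are max{0,(p₁−p₀)/p₁} ≤ PN ≤ min{1,(1−p₀)/p₁}.
  lower = (p₁ − p₀)/p₁ = 0.163 / 0.65 ≈ 0.2508
  upper = min{1, (1 − p₀)/p₁} = 0.513 / 0.65 ≈ 0.7892

0.251 ≤ PN ≤ 0.789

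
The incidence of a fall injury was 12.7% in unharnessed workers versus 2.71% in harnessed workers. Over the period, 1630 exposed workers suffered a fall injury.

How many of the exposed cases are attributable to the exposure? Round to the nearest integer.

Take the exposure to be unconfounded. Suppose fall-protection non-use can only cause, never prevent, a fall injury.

about 1282 cases

p₁ = 0.127, p₀ = 0.0271.
PN = (p₁ − p₀)/p₁ = (0.127 − 0.0271) / 0.127 ≈ 0.78661.
Attributable cases ≈ PN × (exposed cases) = 0.78661 × 1630 ≈ 1282.18.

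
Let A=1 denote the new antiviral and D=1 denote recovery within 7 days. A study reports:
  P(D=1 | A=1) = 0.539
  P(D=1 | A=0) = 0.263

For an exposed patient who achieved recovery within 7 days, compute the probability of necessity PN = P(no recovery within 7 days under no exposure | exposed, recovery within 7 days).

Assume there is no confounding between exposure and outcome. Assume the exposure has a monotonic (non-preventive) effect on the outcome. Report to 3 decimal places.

PN ≈ 0.512

Let p₁ = 0.539, p₀ = 0.263.
Under exogeneity and monotonicity, PN = (p₁ − p₀) / p₁.
PN = (0.539 − 0.263) / 0.539 = 0.276 / 0.539 ≈ 0.5121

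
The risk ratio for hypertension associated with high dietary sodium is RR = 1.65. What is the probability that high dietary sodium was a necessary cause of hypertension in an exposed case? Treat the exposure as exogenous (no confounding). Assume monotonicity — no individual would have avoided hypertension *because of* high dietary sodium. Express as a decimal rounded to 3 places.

PN ≈ 0.394

Under exogeneity and monotonicity, PN = (RR − 1) / RR = 1 − 1/RR.
PN = (1.65 − 1) / 1.65 = 0.65 / 1.65 ≈ 0.3939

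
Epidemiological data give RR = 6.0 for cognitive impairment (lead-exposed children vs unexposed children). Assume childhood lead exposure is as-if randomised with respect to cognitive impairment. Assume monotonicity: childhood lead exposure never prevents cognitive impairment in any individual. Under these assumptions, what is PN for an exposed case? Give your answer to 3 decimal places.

PN ≈ 0.833

Under exogeneity and monotonicity, PN = (RR − 1) / RR = 1 − 1/RR.
PN = (6.0 − 1) / 6.0 = 5 / 6.0 ≈ 0.8333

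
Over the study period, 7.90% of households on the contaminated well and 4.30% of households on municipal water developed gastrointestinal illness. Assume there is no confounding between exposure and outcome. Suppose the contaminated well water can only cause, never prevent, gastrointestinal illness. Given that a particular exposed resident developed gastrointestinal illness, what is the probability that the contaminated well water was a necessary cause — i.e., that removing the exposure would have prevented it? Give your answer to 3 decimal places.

p₁ = 0.079, p₀ = 0.043.
Under exogeneity and monotonicity, PN = (p₁ − p₀) / p₁.
PN = (0.079 − 0.043) / 0.079 = 0.036 / 0.079 ≈ 0.4557

PN ≈ 0.456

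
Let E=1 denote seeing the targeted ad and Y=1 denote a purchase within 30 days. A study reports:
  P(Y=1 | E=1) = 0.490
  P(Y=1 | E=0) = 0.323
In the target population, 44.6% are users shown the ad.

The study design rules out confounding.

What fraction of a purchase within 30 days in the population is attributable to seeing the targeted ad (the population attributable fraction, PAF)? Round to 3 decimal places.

Let p₁ = 0.49, p₀ = 0.323.
Overall risk P(Y=1) = π·p₁ + (1−π)·p₀ = 0.446×0.49 + 0.554×0.323 = 0.39748.
Under exogeneity, PAF = [P(Y=1) − p₀] / P(Y=1).
PAF = (0.39748 − 0.323) / 0.39748 ≈ 0.1874

PAF ≈ 0.187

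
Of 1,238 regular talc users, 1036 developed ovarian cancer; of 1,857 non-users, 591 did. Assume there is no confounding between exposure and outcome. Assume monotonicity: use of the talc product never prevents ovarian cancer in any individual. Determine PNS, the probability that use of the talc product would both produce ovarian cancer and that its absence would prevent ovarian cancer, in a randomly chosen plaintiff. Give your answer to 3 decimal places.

p₁ = P(outcome | exposed) = 1036/1238 = 0.83683
p₀ = P(outcome | unexposed) = 591/1857 = 0.31826
Under exogeneity and monotonicity, PNS = p₁ − p₀.
PNS = 0.83683 − 0.31826 = 0.51858

PNS ≈ 0.519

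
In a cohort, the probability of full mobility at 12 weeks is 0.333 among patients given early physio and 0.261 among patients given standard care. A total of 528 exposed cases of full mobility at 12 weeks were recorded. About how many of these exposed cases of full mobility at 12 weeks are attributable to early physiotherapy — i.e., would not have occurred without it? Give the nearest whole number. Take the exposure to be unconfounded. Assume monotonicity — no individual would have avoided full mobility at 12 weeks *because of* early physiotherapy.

Let p₁ = 0.333, p₀ = 0.261.
PN = (p₁ − p₀)/p₁ = (0.333 − 0.261) / 0.333 ≈ 0.21622.
Attributable cases ≈ PN × (exposed cases) = 0.21622 × 528 ≈ 114.16.

about 114 cases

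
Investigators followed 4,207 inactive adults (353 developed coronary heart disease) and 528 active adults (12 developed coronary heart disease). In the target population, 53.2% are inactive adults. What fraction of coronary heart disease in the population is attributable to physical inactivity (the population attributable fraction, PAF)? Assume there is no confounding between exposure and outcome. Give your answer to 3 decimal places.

PAF ≈ 0.589

p₁ = P(outcome | exposed) = 353/4207 = 0.083908
p₀ = P(outcome | unexposed) = 12/528 = 0.022727
Overall risk P(Y=1) = π·p₁ + (1−π)·p₀ = 0.532×0.083908 + 0.468×0.022727 = 0.055275.
Under exogeneity, PAF = [P(Y=1) − p₀] / P(Y=1).
PAF = (0.055275 − 0.022727) / 0.055275 ≈ 0.5888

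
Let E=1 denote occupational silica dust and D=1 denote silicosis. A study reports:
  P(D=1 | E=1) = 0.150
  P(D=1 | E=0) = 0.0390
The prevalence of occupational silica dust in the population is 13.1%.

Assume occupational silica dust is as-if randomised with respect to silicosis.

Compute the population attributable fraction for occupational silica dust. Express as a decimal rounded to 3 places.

Let p₁ = 0.15, p₀ = 0.039.
Overall risk P(Y=1) = π·p₁ + (1−π)·p₀ = 0.131×0.15 + 0.869×0.039 = 0.053541.
Under exogeneity, PAF = [P(Y=1) − p₀] / P(Y=1).
PAF = (0.053541 − 0.039) / 0.053541 ≈ 0.2716

PAF ≈ 0.272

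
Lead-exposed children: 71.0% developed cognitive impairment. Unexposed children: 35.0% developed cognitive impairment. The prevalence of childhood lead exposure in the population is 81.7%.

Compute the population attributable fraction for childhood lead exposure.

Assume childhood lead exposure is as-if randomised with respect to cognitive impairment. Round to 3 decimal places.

PAF ≈ 0.457

p₁ = 0.71, p₀ = 0.35.
Overall risk P(Y=1) = π·p₁ + (1−π)·p₀ = 0.817×0.71 + 0.183×0.35 = 0.64412.
Under exogeneity, PAF = [P(Y=1) − p₀] / P(Y=1).
PAF = (0.64412 − 0.35) / 0.64412 ≈ 0.4566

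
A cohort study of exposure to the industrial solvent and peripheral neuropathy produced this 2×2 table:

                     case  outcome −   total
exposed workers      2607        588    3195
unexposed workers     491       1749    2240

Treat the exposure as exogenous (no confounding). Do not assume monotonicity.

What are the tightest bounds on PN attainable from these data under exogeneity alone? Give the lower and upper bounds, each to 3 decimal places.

p₁ = P(outcome | exposed) = 2607/3195 = 0.81596
p₀ = P(outcome | unexposed) = 491/2240 = 0.2192
Under exogeneity alone the bounds on PN are max{0,(p₁−p₀)/p₁} ≤ PN ≤ min{1,(1−p₀)/p₁}.
  lower = (p₁ − p₀)/p₁ = 0.59677 / 0.81596 ≈ 0.7314
  upper = min{1, (1 − p₀)/p₁} = 0.7808 / 0.81596 ≈ 0.9569

0.731 ≤ PN ≤ 0.957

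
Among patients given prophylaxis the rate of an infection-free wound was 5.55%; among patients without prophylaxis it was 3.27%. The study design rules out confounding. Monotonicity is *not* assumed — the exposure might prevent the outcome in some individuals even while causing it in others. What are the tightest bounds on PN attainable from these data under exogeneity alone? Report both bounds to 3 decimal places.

0.411 ≤ PN ≤ 1.000

p₁ = 0.0555, p₀ = 0.0327.
Under exogeneity alone the bounds on PN are max{0,(p₁−p₀)/p₁} ≤ PN ≤ min{1,(1−p₀)/p₁}.
  lower = (p₁ − p₀)/p₁ = 0.0228 / 0.0555 ≈ 0.4108
  upper = min{1, (1 − p₀)/p₁} = 0.9673 / 0.0555 ≈ 17.4288 → capped at 1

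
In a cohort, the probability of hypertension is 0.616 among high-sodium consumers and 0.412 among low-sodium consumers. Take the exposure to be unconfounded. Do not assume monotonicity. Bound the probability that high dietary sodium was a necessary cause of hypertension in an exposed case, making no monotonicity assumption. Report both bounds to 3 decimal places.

0.331 ≤ PN ≤ 0.955

Let p₁ = 0.616, p₀ = 0.412.
Under exogeneity alone the bounds on PN are max{0,(p₁−p₀)/p₁} ≤ PN ≤ min{1,(1−p₀)/p₁}.
  lower = (p₁ − p₀)/p₁ = 0.204 / 0.616 ≈ 0.3312
  upper = min{1, (1 − p₀)/p₁} = 0.588 / 0.616 ≈ 0.9545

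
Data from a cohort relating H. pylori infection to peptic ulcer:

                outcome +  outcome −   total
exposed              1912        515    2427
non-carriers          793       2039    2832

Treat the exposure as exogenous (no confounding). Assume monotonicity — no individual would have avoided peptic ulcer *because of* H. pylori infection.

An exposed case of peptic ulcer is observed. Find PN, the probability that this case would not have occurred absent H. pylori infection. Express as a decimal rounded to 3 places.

p₁ = P(outcome | exposed) = 1912/2427 = 0.7878
p₀ = P(outcome | unexposed) = 793/2832 = 0.28001
Under exogeneity and monotonicity, PN = (p₁ − p₀)/p₁.
PN = (0.7878 − 0.28001) / 0.7878 ≈ 0.6446

PN ≈ 0.645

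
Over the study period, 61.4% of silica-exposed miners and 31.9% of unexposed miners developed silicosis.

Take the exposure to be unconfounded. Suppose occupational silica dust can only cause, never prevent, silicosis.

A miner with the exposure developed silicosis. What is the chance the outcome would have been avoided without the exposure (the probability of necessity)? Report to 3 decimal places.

p₁ = 0.614, p₀ = 0.319.
Under exogeneity and monotonicity, PN = (p₁ − p₀) / p₁.
PN = (0.614 − 0.319) / 0.614 = 0.295 / 0.614 ≈ 0.4805

PN ≈ 0.480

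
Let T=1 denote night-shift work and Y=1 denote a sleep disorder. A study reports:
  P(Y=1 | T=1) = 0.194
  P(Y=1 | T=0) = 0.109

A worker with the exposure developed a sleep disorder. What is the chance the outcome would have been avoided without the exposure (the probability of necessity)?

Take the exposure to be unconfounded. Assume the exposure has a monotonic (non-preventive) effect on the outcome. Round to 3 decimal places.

PN ≈ 0.438

Let p₁ = 0.194, p₀ = 0.109.
Under exogeneity and monotonicity, PN = (p₁ − p₀) / p₁.
PN = (0.194 − 0.109) / 0.194 = 0.085 / 0.194 ≈ 0.4381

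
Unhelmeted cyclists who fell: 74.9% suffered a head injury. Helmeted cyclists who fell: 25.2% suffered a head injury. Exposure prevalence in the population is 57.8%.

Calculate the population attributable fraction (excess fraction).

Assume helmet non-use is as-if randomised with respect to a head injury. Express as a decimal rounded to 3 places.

p₁ = 0.749, p₀ = 0.252.
Overall risk P(Y=1) = π·p₁ + (1−π)·p₀ = 0.578×0.749 + 0.422×0.252 = 0.53927.
Under exogeneity, PAF = [P(Y=1) − p₀] / P(Y=1).
PAF = (0.53927 − 0.252) / 0.53927 ≈ 0.5327

PAF ≈ 0.533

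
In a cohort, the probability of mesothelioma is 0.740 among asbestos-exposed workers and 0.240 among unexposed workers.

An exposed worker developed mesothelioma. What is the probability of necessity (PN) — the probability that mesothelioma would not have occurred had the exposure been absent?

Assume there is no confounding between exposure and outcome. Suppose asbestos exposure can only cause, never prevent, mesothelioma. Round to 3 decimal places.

Let p₁ = 0.74, p₀ = 0.24.
Under exogeneity and monotonicity, PN = (p₁ − p₀) / p₁.
PN = (0.74 − 0.24) / 0.74 = 0.5 / 0.74 ≈ 0.6757

PN ≈ 0.676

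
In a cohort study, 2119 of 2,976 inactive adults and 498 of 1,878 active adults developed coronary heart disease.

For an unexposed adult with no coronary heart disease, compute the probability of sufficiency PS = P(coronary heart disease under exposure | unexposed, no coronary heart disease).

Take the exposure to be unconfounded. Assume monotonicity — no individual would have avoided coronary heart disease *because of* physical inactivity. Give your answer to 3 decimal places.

p₁ = P(outcome | exposed) = 2119/2976 = 0.71203
p₀ = P(outcome | unexposed) = 498/1878 = 0.26518
Under exogeneity and monotonicity, PS = (p₁ − p₀) / (1 − p₀).
PS = (0.71203 − 0.26518) / (1 − 0.26518) = 0.44685 / 0.73482 ≈ 0.6081

PS ≈ 0.608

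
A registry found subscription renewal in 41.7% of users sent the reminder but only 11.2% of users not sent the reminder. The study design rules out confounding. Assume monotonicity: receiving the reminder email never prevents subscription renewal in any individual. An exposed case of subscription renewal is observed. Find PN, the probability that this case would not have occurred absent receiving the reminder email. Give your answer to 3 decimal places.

p₁ = 0.417, p₀ = 0.112.
Under exogeneity and monotonicity, PN = (p₁ − p₀) / p₁.
PN = (0.417 − 0.112) / 0.417 = 0.305 / 0.417 ≈ 0.7314

PN ≈ 0.731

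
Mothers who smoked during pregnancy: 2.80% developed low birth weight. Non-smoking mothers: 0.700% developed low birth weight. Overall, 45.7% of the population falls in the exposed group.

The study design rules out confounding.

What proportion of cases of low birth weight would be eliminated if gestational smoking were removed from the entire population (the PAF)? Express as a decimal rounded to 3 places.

p₁ = 0.028, p₀ = 0.007.
Overall risk P(Y=1) = π·p₁ + (1−π)·p₀ = 0.457×0.028 + 0.543×0.007 = 0.016597.
Under exogeneity, PAF = [P(Y=1) − p₀] / P(Y=1).
PAF = (0.016597 − 0.007) / 0.016597 ≈ 0.5782

PAF ≈ 0.578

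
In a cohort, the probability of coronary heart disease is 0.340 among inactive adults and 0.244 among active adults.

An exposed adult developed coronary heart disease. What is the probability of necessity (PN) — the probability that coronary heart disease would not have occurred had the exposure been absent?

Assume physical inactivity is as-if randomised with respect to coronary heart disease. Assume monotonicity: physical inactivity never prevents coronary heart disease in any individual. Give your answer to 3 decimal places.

PN ≈ 0.282

Let p₁ = 0.34, p₀ = 0.244.
Under exogeneity and monotonicity, PN = (p₁ − p₀) / p₁.
PN = (0.34 − 0.244) / 0.34 = 0.096 / 0.34 ≈ 0.2824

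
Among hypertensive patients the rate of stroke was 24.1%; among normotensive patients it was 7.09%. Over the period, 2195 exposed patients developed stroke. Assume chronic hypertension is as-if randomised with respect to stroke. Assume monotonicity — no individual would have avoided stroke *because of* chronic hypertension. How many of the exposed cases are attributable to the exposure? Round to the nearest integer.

p₁ = 0.241, p₀ = 0.0709.
PN = (p₁ − p₀)/p₁ = (0.241 − 0.0709) / 0.241 ≈ 0.70581.
Attributable cases ≈ PN × (exposed cases) = 0.70581 × 2195 ≈ 1549.25.

about 1549 cases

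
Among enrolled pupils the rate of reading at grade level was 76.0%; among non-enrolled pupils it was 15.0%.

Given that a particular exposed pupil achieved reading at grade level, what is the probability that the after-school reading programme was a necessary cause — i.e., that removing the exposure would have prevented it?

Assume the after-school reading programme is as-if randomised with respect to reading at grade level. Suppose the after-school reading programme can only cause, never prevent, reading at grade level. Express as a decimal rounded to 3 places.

PN ≈ 0.803

p₁ = 0.76, p₀ = 0.15.
Under exogeneity and monotonicity, PN = (p₁ − p₀) / p₁.
PN = (0.76 − 0.15) / 0.76 = 0.61 / 0.76 ≈ 0.8026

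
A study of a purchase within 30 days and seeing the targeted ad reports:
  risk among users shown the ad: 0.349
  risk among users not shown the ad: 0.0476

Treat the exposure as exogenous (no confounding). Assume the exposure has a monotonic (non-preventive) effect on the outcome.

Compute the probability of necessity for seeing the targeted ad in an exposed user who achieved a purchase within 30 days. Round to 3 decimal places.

PN ≈ 0.864

Let p₁ = 0.349, p₀ = 0.0476.
Under exogeneity and monotonicity, PN = (p₁ − p₀) / p₁.
PN = (0.349 − 0.0476) / 0.349 = 0.3014 / 0.349 ≈ 0.8636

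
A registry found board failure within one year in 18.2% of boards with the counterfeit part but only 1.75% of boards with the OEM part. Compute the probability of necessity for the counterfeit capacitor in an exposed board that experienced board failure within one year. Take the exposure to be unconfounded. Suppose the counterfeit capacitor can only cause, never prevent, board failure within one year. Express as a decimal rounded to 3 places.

p₁ = 0.182, p₀ = 0.0175.
Under exogeneity and monotonicity, PN = (p₁ − p₀) / p₁.
PN = (0.182 − 0.0175) / 0.182 = 0.1645 / 0.182 ≈ 0.9038

PN ≈ 0.904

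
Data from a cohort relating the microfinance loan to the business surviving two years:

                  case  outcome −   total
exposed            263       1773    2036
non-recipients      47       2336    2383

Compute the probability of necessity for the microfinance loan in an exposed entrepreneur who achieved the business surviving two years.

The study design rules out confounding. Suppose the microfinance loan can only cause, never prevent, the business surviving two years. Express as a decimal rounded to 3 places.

p₁ = P(outcome | exposed) = 263/2036 = 0.12917
p₀ = P(outcome | unexposed) = 47/2383 = 0.019723
Under exogeneity and monotonicity, PN = (p₁ − p₀)/p₁.
PN = (0.12917 − 0.019723) / 0.12917 ≈ 0.8473

PN ≈ 0.847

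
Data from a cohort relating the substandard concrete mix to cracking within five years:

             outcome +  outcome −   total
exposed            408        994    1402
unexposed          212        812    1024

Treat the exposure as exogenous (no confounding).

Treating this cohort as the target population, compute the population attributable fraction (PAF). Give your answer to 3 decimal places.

PAF ≈ 0.190

p₁ = P(outcome | exposed) = 408/1402 = 0.29101
p₀ = P(outcome | unexposed) = 212/1024 = 0.20703
Exposure prevalence π = 1402/2426 = 0.57791; overall risk P(Y=1) = 0.25556.
Under exogeneity, PAF = [P(Y=1) − p₀]/P(Y=1).
PAF = (0.25556 − 0.20703) / 0.25556 ≈ 0.1899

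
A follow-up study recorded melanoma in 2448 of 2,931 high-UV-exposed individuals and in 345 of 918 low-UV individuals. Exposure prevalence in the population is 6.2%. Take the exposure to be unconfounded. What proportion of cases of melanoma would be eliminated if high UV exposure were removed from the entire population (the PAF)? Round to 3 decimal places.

p₁ = P(outcome | exposed) = 2448/2931 = 0.83521
p₀ = P(outcome | unexposed) = 345/918 = 0.37582
Overall risk P(Y=1) = π·p₁ + (1−π)·p₀ = 0.062×0.83521 + 0.938×0.37582 = 0.4043.
Under exogeneity, PAF = [P(Y=1) − p₀] / P(Y=1).
PAF = (0.4043 − 0.37582) / 0.4043 ≈ 0.0704

PAF ≈ 0.070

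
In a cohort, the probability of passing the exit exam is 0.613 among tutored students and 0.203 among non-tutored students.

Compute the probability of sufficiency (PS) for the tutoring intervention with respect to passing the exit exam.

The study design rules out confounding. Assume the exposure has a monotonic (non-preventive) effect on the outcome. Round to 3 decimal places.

PS ≈ 0.514

Let p₁ = 0.613, p₀ = 0.203.
Under exogeneity and monotonicity, PS = (p₁ − p₀) / (1 − p₀).
PS = (0.613 − 0.203) / (1 − 0.203) = 0.41 / 0.797 ≈ 0.5144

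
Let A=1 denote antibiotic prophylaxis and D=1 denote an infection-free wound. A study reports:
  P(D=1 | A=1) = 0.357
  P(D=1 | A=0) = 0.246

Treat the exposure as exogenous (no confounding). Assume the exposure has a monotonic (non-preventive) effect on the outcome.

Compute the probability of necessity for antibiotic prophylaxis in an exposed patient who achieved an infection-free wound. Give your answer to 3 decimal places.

Let p₁ = 0.357, p₀ = 0.246.
Under exogeneity and monotonicity, PN = (p₁ − p₀) / p₁.
PN = (0.357 − 0.246) / 0.357 = 0.111 / 0.357 ≈ 0.3109

PN ≈ 0.311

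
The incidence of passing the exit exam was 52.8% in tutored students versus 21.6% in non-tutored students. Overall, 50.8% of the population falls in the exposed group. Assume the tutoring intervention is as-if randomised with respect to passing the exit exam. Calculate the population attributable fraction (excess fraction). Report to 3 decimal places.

PAF ≈ 0.423

p₁ = 0.528, p₀ = 0.216.
Overall risk P(Y=1) = π·p₁ + (1−π)·p₀ = 0.508×0.528 + 0.492×0.216 = 0.3745.
Under exogeneity, PAF = [P(Y=1) − p₀] / P(Y=1).
PAF = (0.3745 − 0.216) / 0.3745 ≈ 0.4232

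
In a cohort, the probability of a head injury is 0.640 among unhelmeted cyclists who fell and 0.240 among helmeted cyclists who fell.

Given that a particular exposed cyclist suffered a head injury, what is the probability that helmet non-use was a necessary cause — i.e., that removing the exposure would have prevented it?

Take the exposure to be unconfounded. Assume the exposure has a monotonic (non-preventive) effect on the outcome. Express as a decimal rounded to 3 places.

PN ≈ 0.625

Let p₁ = 0.64, p₀ = 0.24.
Under exogeneity and monotonicity, PN = (p₁ − p₀) / p₁.
PN = (0.64 − 0.24) / 0.64 = 0.4 / 0.64 ≈ 0.6250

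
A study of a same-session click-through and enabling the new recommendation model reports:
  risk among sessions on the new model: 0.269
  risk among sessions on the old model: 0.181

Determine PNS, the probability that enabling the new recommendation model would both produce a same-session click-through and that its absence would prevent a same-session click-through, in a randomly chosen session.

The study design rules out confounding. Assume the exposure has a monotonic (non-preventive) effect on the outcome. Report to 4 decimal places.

PNS ≈ 0.0880

Let p₁ = 0.269, p₀ = 0.181.
Under exogeneity and monotonicity, PNS = p₁ − p₀.
PNS = 0.269 − 0.181 = 0.088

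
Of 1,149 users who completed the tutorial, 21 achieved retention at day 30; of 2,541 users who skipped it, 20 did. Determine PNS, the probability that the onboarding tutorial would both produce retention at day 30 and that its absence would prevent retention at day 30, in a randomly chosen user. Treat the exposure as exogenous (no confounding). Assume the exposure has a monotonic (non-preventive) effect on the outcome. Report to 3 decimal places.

PNS ≈ 0.010

p₁ = P(outcome | exposed) = 21/1149 = 0.018277
p₀ = P(outcome | unexposed) = 20/2541 = 0.0078709
Under exogeneity and monotonicity, PNS = p₁ − p₀.
PNS = 0.018277 − 0.0078709 = 0.010406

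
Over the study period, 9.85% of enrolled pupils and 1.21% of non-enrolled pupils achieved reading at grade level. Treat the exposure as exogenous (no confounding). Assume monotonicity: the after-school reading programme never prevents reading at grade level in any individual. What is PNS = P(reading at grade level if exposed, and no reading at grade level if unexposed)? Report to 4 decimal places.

PNS ≈ 0.0864

p₁ = 0.0985, p₀ = 0.0121.
Under exogeneity and monotonicity, PNS = p₁ − p₀.
PNS = 0.0985 − 0.0121 = 0.0864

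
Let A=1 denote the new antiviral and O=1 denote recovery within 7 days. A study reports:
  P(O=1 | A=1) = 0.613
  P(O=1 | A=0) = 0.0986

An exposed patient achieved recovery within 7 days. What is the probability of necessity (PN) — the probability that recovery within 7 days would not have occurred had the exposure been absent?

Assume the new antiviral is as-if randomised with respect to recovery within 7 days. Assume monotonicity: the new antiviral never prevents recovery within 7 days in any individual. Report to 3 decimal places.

Let p₁ = 0.613, p₀ = 0.0986.
Under exogeneity and monotonicity, PN = (p₁ − p₀) / p₁.
PN = (0.613 − 0.0986) / 0.613 = 0.5144 / 0.613 ≈ 0.8392

PN ≈ 0.839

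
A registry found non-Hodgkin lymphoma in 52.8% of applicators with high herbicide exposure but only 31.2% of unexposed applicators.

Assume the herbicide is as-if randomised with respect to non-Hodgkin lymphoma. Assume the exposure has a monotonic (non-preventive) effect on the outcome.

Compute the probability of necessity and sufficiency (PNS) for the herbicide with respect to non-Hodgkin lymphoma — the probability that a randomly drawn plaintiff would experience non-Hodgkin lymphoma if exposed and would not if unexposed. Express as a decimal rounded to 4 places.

p₁ = 0.528, p₀ = 0.312.
Under exogeneity and monotonicity, PNS = p₁ − p₀.
PNS = 0.528 − 0.312 = 0.216

PNS ≈ 0.2160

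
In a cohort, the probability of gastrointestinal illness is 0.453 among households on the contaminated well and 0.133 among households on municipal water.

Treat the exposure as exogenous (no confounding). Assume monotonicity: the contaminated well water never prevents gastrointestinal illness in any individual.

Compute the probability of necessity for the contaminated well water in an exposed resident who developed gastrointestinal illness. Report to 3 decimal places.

PN ≈ 0.706

Let p₁ = 0.453, p₀ = 0.133.
Under exogeneity and monotonicity, PN = (p₁ − p₀) / p₁.
PN = (0.453 − 0.133) / 0.453 = 0.32 / 0.453 ≈ 0.7064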